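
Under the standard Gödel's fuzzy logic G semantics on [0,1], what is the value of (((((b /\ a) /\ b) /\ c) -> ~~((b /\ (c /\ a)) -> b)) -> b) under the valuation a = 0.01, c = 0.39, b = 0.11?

0.11

(b /\ a) = min(0.11, 0.01) = 0.01
((b /\ a) /\ b) = min(0.01, 0.11) = 0.01
(((b /\ a) /\ b) /\ c) = min(0.01, 0.39) = 0.01
(c /\ a) = min(0.39, 0.01) = 0.01
(b /\ (c /\ a)) = min(0.11, 0.01) = 0.01
((b /\ (c /\ a)) -> b): 0.01 ≤ 0.11, so result = 1
~((b /\ (c /\ a)) -> b): Gödel ¬ of 1 = 0 (operand ≠ 0)
~~((b /\ (c /\ a)) -> b): Gödel ¬ of 0 = 1 (operand is 0)
((((b /\ a) /\ b) /\ c) -> ~~((b /\ (c /\ a)) -> b)): 0.01 ≤ 1, so result = 1
(((((b /\ a) /\ b) /\ c) -> ~~((b /\ (c /\ a)) -> b)) -> b): 1 > 0.11, so result = 0.11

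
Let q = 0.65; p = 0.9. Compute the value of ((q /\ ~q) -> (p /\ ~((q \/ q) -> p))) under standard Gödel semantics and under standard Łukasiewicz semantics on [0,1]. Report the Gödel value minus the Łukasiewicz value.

Gödel evaluation:
  ~q: Gödel ¬ of 0.65 = 0 (operand ≠ 0)
  (q /\ ~q) = min(0.65, 0) = 0
  (q \/ q) = max(0.65, 0.65) = 0.65
  ((q \/ q) -> p): 0.65 ≤ 0.9, so result = 1
  ~((q \/ q) -> p): Gödel ¬ of 1 = 0 (operand ≠ 0)
  (p /\ ~((q \/ q) -> p)) = min(0.9, 0) = 0
  ((q /\ ~q) -> (p /\ ~((q \/ q) -> p))): 0 ≤ 0, so result = 1
  Gödel value = 1
Łukasiewicz evaluation:
  ~q: Łukasiewicz ¬ gives 1 − 0.65 = 0.35
  (q /\ ~q) = min(0.65, 0.35) = 0.35
  (q \/ q) = max(0.65, 0.65) = 0.65
  ((q \/ q) -> p): min(1, 1 − 0.65 + 0.9) = 1
  ~((q \/ q) -> p): Łukasiewicz ¬ gives 1 − 1 = 0
  (p /\ ~((q \/ q) -> p)) = min(0.9, 0) = 0
  ((q /\ ~q) -> (p /\ ~((q \/ q) -> p))): min(1, 1 − 0.35 + 0) = 0.65
  Łukasiewicz value = 0.65
Difference: 1 − 0.65 = 0.35

0.35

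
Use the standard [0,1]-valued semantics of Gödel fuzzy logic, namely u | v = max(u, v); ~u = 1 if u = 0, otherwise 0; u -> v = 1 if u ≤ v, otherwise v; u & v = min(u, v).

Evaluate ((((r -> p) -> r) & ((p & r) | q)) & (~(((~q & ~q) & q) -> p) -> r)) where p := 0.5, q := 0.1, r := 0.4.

0.40

(r -> p): 0.4 ≤ 0.5, so result = 1
((r -> p) -> r): 1 > 0.4, so result = 0.4
(p & r) = min(0.5, 0.4) = 0.4
((p & r) | q) = max(0.4, 0.1) = 0.4
(((r -> p) -> r) & ((p & r) | q)) = min(0.4, 0.4) = 0.4
~q: Gödel ¬ of 0.1 = 0 (operand ≠ 0)
~q: Gödel ¬ of 0.1 = 0 (operand ≠ 0)
(~q & ~q) = min(0, 0) = 0
((~q & ~q) & q) = min(0, 0.1) = 0
(((~q & ~q) & q) -> p): 0 ≤ 0.5, so result = 1
~(((~q & ~q) & q) -> p): Gödel ¬ of 1 = 0 (operand ≠ 0)
(~(((~q & ~q) & q) -> p) -> r): 0 ≤ 0.4, so result = 1
((((r -> p) -> r) & ((p & r) | q)) & (~(((~q & ~q) & q) -> p) -> r)) = min(0.4, 1) = 0.4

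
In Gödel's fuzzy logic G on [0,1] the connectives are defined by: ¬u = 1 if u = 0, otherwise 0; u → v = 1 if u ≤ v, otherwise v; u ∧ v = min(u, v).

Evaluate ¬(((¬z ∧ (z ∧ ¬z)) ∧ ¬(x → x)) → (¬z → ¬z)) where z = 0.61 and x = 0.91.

0.00

¬z: Gödel ¬ of 0.61 = 0 (operand ≠ 0)
¬z: Gödel ¬ of 0.61 = 0 (operand ≠ 0)
(z ∧ ¬z) = min(0.61, 0) = 0
(¬z ∧ (z ∧ ¬z)) = min(0, 0) = 0
(x → x): 0.91 ≤ 0.91, so result = 1
¬(x → x): Gödel ¬ of 1 = 0 (operand ≠ 0)
((¬z ∧ (z ∧ ¬z)) ∧ ¬(x → x)) = min(0, 0) = 0
¬z: Gödel ¬ of 0.61 = 0 (operand ≠ 0)
¬z: Gödel ¬ of 0.61 = 0 (operand ≠ 0)
(¬z → ¬z): 0 ≤ 0, so result = 1
(((¬z ∧ (z ∧ ¬z)) ∧ ¬(x → x)) → (¬z → ¬z)): 0 ≤ 1, so result = 1
¬(((¬z ∧ (z ∧ ¬z)) ∧ ¬(x → x)) → (¬z → ¬z)): Gödel ¬ of 1 = 0 (operand ≠ 0)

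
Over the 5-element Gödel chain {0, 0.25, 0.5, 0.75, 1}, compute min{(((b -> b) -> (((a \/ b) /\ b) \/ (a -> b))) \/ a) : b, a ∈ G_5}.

The minimum is attained at b = 0, a = 0.25:
  (b -> b): 0 ≤ 0, so result = 1
  (a \/ b) = max(0.25, 0) = 0.25
  ((a \/ b) /\ b) = min(0.25, 0) = 0
  (a -> b): 0.25 > 0, so result = 0
  (((a \/ b) /\ b) \/ (a -> b)) = max(0, 0) = 0
  ((b -> b) -> (((a \/ b) /\ b) \/ (a -> b))): 1 > 0, so result = 0
  (((b -> b) -> (((a \/ b) /\ b) \/ (a -> b))) \/ a) = max(0, 0.25) = 0.25
Checking all 25 assignments confirms none give a value below 0.25.

0.25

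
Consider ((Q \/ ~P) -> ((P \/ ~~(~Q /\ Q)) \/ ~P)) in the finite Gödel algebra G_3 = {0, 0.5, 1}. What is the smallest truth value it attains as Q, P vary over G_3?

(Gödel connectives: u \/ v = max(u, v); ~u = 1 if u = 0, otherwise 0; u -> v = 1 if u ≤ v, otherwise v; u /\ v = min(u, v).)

0.50

The minimum is attained at Q = 1, P = 0.5:
  ~P: Gödel ¬ of 0.5 = 0 (operand ≠ 0)
  (Q \/ ~P) = max(1, 0) = 1
  ~Q: Gödel ¬ of 1 = 0 (operand ≠ 0)
  (~Q /\ Q) = min(0, 1) = 0
  ~(~Q /\ Q): Gödel ¬ of 0 = 1 (operand is 0)
  ~~(~Q /\ Q): Gödel ¬ of 1 = 0 (operand ≠ 0)
  (P \/ ~~(~Q /\ Q)) = max(0.5, 0) = 0.5
  ~P: Gödel ¬ of 0.5 = 0 (operand ≠ 0)
  ((P \/ ~~(~Q /\ Q)) \/ ~P) = max(0.5, 0) = 0.5
  ((Q \/ ~P) -> ((P \/ ~~(~Q /\ Q)) \/ ~P)): 1 > 0.5, so result = 0.5
Checking all 9 assignments confirms none give a value below 0.50.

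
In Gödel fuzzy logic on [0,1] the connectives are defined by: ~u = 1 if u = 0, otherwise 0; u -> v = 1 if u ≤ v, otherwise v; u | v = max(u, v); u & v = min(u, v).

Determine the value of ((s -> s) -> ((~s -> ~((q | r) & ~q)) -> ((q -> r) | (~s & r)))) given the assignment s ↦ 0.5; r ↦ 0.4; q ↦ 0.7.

0.40

(s -> s): 0.5 ≤ 0.5, so result = 1
~s: Gödel ¬ of 0.5 = 0 (operand ≠ 0)
(q | r) = max(0.7, 0.4) = 0.7
~q: Gödel ¬ of 0.7 = 0 (operand ≠ 0)
((q | r) & ~q) = min(0.7, 0) = 0
~((q | r) & ~q): Gödel ¬ of 0 = 1 (operand is 0)
(~s -> ~((q | r) & ~q)): 0 ≤ 1, so result = 1
(q -> r): 0.7 > 0.4, so result = 0.4
~s: Gödel ¬ of 0.5 = 0 (operand ≠ 0)
(~s & r) = min(0, 0.4) = 0
((q -> r) | (~s & r)) = max(0.4, 0) = 0.4
((~s -> ~((q | r) & ~q)) -> ((q -> r) | (~s & r))): 1 > 0.4, so result = 0.4
((s -> s) -> ((~s -> ~((q | r) & ~q)) -> ((q -> r) | (~s & r)))): 1 > 0.4, so result = 0.4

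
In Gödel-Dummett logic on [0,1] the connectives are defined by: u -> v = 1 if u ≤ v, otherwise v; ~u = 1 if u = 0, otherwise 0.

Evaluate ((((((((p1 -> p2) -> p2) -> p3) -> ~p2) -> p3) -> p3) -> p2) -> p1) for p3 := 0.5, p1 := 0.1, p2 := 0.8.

0.10

(p1 -> p2): 0.1 ≤ 0.8, so result = 1
((p1 -> p2) -> p2): 1 > 0.8, so result = 0.8
(((p1 -> p2) -> p2) -> p3): 0.8 > 0.5, so result = 0.5
~p2: Gödel ¬ of 0.8 = 0 (operand ≠ 0)
((((p1 -> p2) -> p2) -> p3) -> ~p2): 0.5 > 0, so result = 0
(((((p1 -> p2) -> p2) -> p3) -> ~p2) -> p3): 0 ≤ 0.5, so result = 1
((((((p1 -> p2) -> p2) -> p3) -> ~p2) -> p3) -> p3): 1 > 0.5, so result = 0.5
(((((((p1 -> p2) -> p2) -> p3) -> ~p2) -> p3) -> p3) -> p2): 0.5 ≤ 0.8, so result = 1
((((((((p1 -> p2) -> p2) -> p3) -> ~p2) -> p3) -> p3) -> p2) -> p1): 1 > 0.1, so result = 0.1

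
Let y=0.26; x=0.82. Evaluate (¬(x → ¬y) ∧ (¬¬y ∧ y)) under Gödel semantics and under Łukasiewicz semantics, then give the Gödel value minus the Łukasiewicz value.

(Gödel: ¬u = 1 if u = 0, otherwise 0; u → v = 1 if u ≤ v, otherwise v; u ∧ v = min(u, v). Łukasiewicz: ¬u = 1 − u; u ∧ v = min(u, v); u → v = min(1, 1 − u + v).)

0.18

Gödel evaluation:
  ¬y: Gödel ¬ of 0.26 = 0 (operand ≠ 0)
  (x → ¬y): 0.82 > 0, so result = 0
  ¬(x → ¬y): Gödel ¬ of 0 = 1 (operand is 0)
  ¬y: Gödel ¬ of 0.26 = 0 (operand ≠ 0)
  ¬¬y: Gödel ¬ of 0 = 1 (operand is 0)
  (¬¬y ∧ y) = min(1, 0.26) = 0.26
  (¬(x → ¬y) ∧ (¬¬y ∧ y)) = min(1, 0.26) = 0.26
  Gödel value = 0.26
Łukasiewicz evaluation:
  ¬y: Łukasiewicz ¬ gives 1 − 0.26 = 0.74
  (x → ¬y): min(1, 1 − 0.82 + 0.74) = 0.92
  ¬(x → ¬y): Łukasiewicz ¬ gives 1 − 0.92 = 0.08
  ¬y: Łukasiewicz ¬ gives 1 − 0.26 = 0.74
  ¬¬y: Łukasiewicz ¬ gives 1 − 0.74 = 0.26
  (¬¬y ∧ y) = min(0.26, 0.26) = 0.26
  (¬(x → ¬y) ∧ (¬¬y ∧ y)) = min(0.08, 0.26) = 0.08
  Łukasiewicz value = 0.08
Difference: 0.26 − 0.08 = 0.18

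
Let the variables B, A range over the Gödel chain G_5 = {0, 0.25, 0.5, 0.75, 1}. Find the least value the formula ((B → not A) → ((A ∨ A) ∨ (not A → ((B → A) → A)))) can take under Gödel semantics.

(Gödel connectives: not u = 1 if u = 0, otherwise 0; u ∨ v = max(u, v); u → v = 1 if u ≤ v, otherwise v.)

0.00

The minimum is attained at B = 0, A = 0:
  not A: Gödel ¬ of 0 = 1 (operand is 0)
  (B → not A): 0 ≤ 1, so result = 1
  (A ∨ A) = max(0, 0) = 0
  not A: Gödel ¬ of 0 = 1 (operand is 0)
  (B → A): 0 ≤ 0, so result = 1
  ((B → A) → A): 1 > 0, so result = 0
  (not A → ((B → A) → A)): 1 > 0, so result = 0
  ((A ∨ A) ∨ (not A → ((B → A) → A))) = max(0, 0) = 0
  ((B → not A) → ((A ∨ A) ∨ (not A → ((B → A) → A)))): 1 > 0, so result = 0
Checking all 25 assignments confirms none give a value below 0.00.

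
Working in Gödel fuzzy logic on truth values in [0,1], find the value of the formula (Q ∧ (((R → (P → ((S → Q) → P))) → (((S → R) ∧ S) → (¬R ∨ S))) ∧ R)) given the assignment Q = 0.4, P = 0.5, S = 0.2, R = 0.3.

0.30

(S → Q): 0.2 ≤ 0.4, so result = 1
((S → Q) → P): 1 > 0.5, so result = 0.5
(P → ((S → Q) → P)): 0.5 ≤ 0.5, so result = 1
(R → (P → ((S → Q) → P))): 0.3 ≤ 1, so result = 1
(S → R): 0.2 ≤ 0.3, so result = 1
((S → R) ∧ S) = min(1, 0.2) = 0.2
¬R: Gödel ¬ of 0.3 = 0 (operand ≠ 0)
(¬R ∨ S) = max(0, 0.2) = 0.2
(((S → R) ∧ S) → (¬R ∨ S)): 0.2 ≤ 0.2, so result = 1
((R → (P → ((S → Q) → P))) → (((S → R) ∧ S) → (¬R ∨ S))): 1 ≤ 1, so result = 1
(((R → (P → ((S → Q) → P))) → (((S → R) ∧ S) → (¬R ∨ S))) ∧ R) = min(1, 0.3) = 0.3
(Q ∧ (((R → (P → ((S → Q) → P))) → (((S → R) ∧ S) → (¬R ∨ S))) ∧ R)) = min(0.4, 0.3) = 0.3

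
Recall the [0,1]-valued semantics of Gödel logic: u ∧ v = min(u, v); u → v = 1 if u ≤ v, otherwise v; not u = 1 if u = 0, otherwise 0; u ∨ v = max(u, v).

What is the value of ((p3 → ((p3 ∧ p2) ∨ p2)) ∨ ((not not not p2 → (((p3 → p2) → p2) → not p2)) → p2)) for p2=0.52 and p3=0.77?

(p3 ∧ p2) = min(0.77, 0.52) = 0.52
((p3 ∧ p2) ∨ p2) = max(0.52, 0.52) = 0.52
(p3 → ((p3 ∧ p2) ∨ p2)): 0.77 > 0.52, so result = 0.52
not p2: Gödel ¬ of 0.52 = 0 (operand ≠ 0)
not not p2: Gödel ¬ of 0 = 1 (operand is 0)
not not not p2: Gödel ¬ of 1 = 0 (operand ≠ 0)
(p3 → p2): 0.77 > 0.52, so result = 0.52
((p3 → p2) → p2): 0.52 ≤ 0.52, so result = 1
not p2: Gödel ¬ of 0.52 = 0 (operand ≠ 0)
(((p3 → p2) → p2) → not p2): 1 > 0, so result = 0
(not not not p2 → (((p3 → p2) → p2) → not p2)): 0 ≤ 0, so result = 1
((not not not p2 → (((p3 → p2) → p2) → not p2)) → p2): 1 > 0.52, so result = 0.52
((p3 → ((p3 ∧ p2) ∨ p2)) ∨ ((not not not p2 → (((p3 → p2) → p2) → not p2)) → p2)) = max(0.52, 0.52) = 0.52

0.52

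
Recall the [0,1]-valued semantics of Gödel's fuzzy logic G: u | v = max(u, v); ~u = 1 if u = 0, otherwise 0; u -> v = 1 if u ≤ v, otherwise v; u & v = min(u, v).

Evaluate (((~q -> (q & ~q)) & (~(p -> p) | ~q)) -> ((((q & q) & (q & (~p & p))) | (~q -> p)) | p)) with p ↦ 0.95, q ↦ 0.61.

1.00

~q: Gödel ¬ of 0.61 = 0 (operand ≠ 0)
~q: Gödel ¬ of 0.61 = 0 (operand ≠ 0)
(q & ~q) = min(0.61, 0) = 0
(~q -> (q & ~q)): 0 ≤ 0, so result = 1
(p -> p): 0.95 ≤ 0.95, so result = 1
~(p -> p): Gödel ¬ of 1 = 0 (operand ≠ 0)
~q: Gödel ¬ of 0.61 = 0 (operand ≠ 0)
(~(p -> p) | ~q) = max(0, 0) = 0
((~q -> (q & ~q)) & (~(p -> p) | ~q)) = min(1, 0) = 0
(q & q) = min(0.61, 0.61) = 0.61
~p: Gödel ¬ of 0.95 = 0 (operand ≠ 0)
(~p & p) = min(0, 0.95) = 0
(q & (~p & p)) = min(0.61, 0) = 0
((q & q) & (q & (~p & p))) = min(0.61, 0) = 0
~q: Gödel ¬ of 0.61 = 0 (operand ≠ 0)
(~q -> p): 0 ≤ 0.95, so result = 1
(((q & q) & (q & (~p & p))) | (~q -> p)) = max(0, 1) = 1
((((q & q) & (q & (~p & p))) | (~q -> p)) | p) = max(1, 0.95) = 1
(((~q -> (q & ~q)) & (~(p -> p) | ~q)) -> ((((q & q) & (q & (~p & p))) | (~q -> p)) | p)): 0 ≤ 1, so result = 1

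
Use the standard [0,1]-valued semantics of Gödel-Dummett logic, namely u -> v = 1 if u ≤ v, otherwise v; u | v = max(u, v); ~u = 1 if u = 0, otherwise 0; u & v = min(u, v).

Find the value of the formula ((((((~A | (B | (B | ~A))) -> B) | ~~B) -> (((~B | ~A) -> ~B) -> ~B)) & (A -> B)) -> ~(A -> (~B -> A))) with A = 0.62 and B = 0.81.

1.00

~A: Gödel ¬ of 0.62 = 0 (operand ≠ 0)
~A: Gödel ¬ of 0.62 = 0 (operand ≠ 0)
(B | ~A) = max(0.81, 0) = 0.81
(B | (B | ~A)) = max(0.81, 0.81) = 0.81
(~A | (B | (B | ~A))) = max(0, 0.81) = 0.81
((~A | (B | (B | ~A))) -> B): 0.81 ≤ 0.81, so result = 1
~B: Gödel ¬ of 0.81 = 0 (operand ≠ 0)
~~B: Gödel ¬ of 0 = 1 (operand is 0)
(((~A | (B | (B | ~A))) -> B) | ~~B) = max(1, 1) = 1
~B: Gödel ¬ of 0.81 = 0 (operand ≠ 0)
~A: Gödel ¬ of 0.62 = 0 (operand ≠ 0)
(~B | ~A) = max(0, 0) = 0
~B: Gödel ¬ of 0.81 = 0 (operand ≠ 0)
((~B | ~A) -> ~B): 0 ≤ 0, so result = 1
~B: Gödel ¬ of 0.81 = 0 (operand ≠ 0)
(((~B | ~A) -> ~B) -> ~B): 1 > 0, so result = 0
((((~A | (B | (B | ~A))) -> B) | ~~B) -> (((~B | ~A) -> ~B) -> ~B)): 1 > 0, so result = 0
(A -> B): 0.62 ≤ 0.81, so result = 1
(((((~A | (B | (B | ~A))) -> B) | ~~B) -> (((~B | ~A) -> ~B) -> ~B)) & (A -> B)) = min(0, 1) = 0
~B: Gödel ¬ of 0.81 = 0 (operand ≠ 0)
(~B -> A): 0 ≤ 0.62, so result = 1
(A -> (~B -> A)): 0.62 ≤ 1, so result = 1
~(A -> (~B -> A)): Gödel ¬ of 1 = 0 (operand ≠ 0)
((((((~A | (B | (B | ~A))) -> B) | ~~B) -> (((~B | ~A) -> ~B) -> ~B)) & (A -> B)) -> ~(A -> (~B -> A))): 0 ≤ 0, so result = 1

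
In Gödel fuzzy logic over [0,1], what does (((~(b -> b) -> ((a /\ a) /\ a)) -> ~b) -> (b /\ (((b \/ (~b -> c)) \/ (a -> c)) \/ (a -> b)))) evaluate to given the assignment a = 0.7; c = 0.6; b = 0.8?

(b -> b): 0.8 ≤ 0.8, so result = 1
~(b -> b): Gödel ¬ of 1 = 0 (operand ≠ 0)
(a /\ a) = min(0.7, 0.7) = 0.7
((a /\ a) /\ a) = min(0.7, 0.7) = 0.7
(~(b -> b) -> ((a /\ a) /\ a)): 0 ≤ 0.7, so result = 1
~b: Gödel ¬ of 0.8 = 0 (operand ≠ 0)
((~(b -> b) -> ((a /\ a) /\ a)) -> ~b): 1 > 0, so result = 0
~b: Gödel ¬ of 0.8 = 0 (operand ≠ 0)
(~b -> c): 0 ≤ 0.6, so result = 1
(b \/ (~b -> c)) = max(0.8, 1) = 1
(a -> c): 0.7 > 0.6, so result = 0.6
((b \/ (~b -> c)) \/ (a -> c)) = max(1, 0.6) = 1
(a -> b): 0.7 ≤ 0.8, so result = 1
(((b \/ (~b -> c)) \/ (a -> c)) \/ (a -> b)) = max(1, 1) = 1
(b /\ (((b \/ (~b -> c)) \/ (a -> c)) \/ (a -> b))) = min(0.8, 1) = 0.8
(((~(b -> b) -> ((a /\ a) /\ a)) -> ~b) -> (b /\ (((b \/ (~b -> c)) \/ (a -> c)) \/ (a -> b)))): 0 ≤ 0.8, so result = 1

1.00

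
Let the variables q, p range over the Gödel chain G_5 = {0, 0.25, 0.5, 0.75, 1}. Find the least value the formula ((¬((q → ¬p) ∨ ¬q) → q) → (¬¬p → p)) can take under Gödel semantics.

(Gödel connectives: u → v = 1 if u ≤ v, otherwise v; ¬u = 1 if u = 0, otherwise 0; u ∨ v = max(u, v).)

The minimum is attained at q = 0, p = 0.25:
  ¬p: Gödel ¬ of 0.25 = 0 (operand ≠ 0)
  (q → ¬p): 0 ≤ 0, so result = 1
  ¬q: Gödel ¬ of 0 = 1 (operand is 0)
  ((q → ¬p) ∨ ¬q) = max(1, 1) = 1
  ¬((q → ¬p) ∨ ¬q): Gödel ¬ of 1 = 0 (operand ≠ 0)
  (¬((q → ¬p) ∨ ¬q) → q): 0 ≤ 0, so result = 1
  ¬p: Gödel ¬ of 0.25 = 0 (operand ≠ 0)
  ¬¬p: Gödel ¬ of 0 = 1 (operand is 0)
  (¬¬p → p): 1 > 0.25, so result = 0.25
  ((¬((q → ¬p) ∨ ¬q) → q) → (¬¬p → p)): 1 > 0.25, so result = 0.25
Checking all 25 assignments confirms none give a value below 0.25.

0.25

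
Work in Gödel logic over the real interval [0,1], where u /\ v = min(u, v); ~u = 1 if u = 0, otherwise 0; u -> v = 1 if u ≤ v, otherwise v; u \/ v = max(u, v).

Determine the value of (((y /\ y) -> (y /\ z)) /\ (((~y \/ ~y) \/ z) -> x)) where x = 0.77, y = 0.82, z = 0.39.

(y /\ y) = min(0.82, 0.82) = 0.82
(y /\ z) = min(0.82, 0.39) = 0.39
((y /\ y) -> (y /\ z)): 0.82 > 0.39, so result = 0.39
~y: Gödel ¬ of 0.82 = 0 (operand ≠ 0)
~y: Gödel ¬ of 0.82 = 0 (operand ≠ 0)
(~y \/ ~y) = max(0, 0) = 0
((~y \/ ~y) \/ z) = max(0, 0.39) = 0.39
(((~y \/ ~y) \/ z) -> x): 0.39 ≤ 0.77, so result = 1
(((y /\ y) -> (y /\ z)) /\ (((~y \/ ~y) \/ z) -> x)) = min(0.39, 1) = 0.39

0.39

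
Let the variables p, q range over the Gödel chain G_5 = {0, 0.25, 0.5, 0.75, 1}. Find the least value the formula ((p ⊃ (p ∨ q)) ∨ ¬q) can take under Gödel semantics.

1.00

Every assignment gives 1. For instance at p = 0, q = 0:
  (p ∨ q) = max(0, 0) = 0
  (p ⊃ (p ∨ q)): 0 ≤ 0, so result = 1
  ¬q: Gödel ¬ of 0 = 1 (operand is 0)
  ((p ⊃ (p ∨ q)) ∨ ¬q) = max(1, 1) = 1
All 25 assignments give value 1 — the formula is a G_5-tautology.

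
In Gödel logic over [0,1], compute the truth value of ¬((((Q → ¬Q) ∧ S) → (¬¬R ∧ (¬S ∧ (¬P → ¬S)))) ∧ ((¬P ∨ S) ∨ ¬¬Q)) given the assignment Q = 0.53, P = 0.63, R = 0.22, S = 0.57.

0.00

¬Q: Gödel ¬ of 0.53 = 0 (operand ≠ 0)
(Q → ¬Q): 0.53 > 0, so result = 0
((Q → ¬Q) ∧ S) = min(0, 0.57) = 0
¬R: Gödel ¬ of 0.22 = 0 (operand ≠ 0)
¬¬R: Gödel ¬ of 0 = 1 (operand is 0)
¬S: Gödel ¬ of 0.57 = 0 (operand ≠ 0)
¬P: Gödel ¬ of 0.63 = 0 (operand ≠ 0)
¬S: Gödel ¬ of 0.57 = 0 (operand ≠ 0)
(¬P → ¬S): 0 ≤ 0, so result = 1
(¬S ∧ (¬P → ¬S)) = min(0, 1) = 0
(¬¬R ∧ (¬S ∧ (¬P → ¬S))) = min(1, 0) = 0
(((Q → ¬Q) ∧ S) → (¬¬R ∧ (¬S ∧ (¬P → ¬S)))): 0 ≤ 0, so result = 1
¬P: Gödel ¬ of 0.63 = 0 (operand ≠ 0)
(¬P ∨ S) = max(0, 0.57) = 0.57
¬Q: Gödel ¬ of 0.53 = 0 (operand ≠ 0)
¬¬Q: Gödel ¬ of 0 = 1 (operand is 0)
((¬P ∨ S) ∨ ¬¬Q) = max(0.57, 1) = 1
((((Q → ¬Q) ∧ S) → (¬¬R ∧ (¬S ∧ (¬P → ¬S)))) ∧ ((¬P ∨ S) ∨ ¬¬Q)) = min(1, 1) = 1
¬((((Q → ¬Q) ∧ S) → (¬¬R ∧ (¬S ∧ (¬P → ¬S)))) ∧ ((¬P ∨ S) ∨ ¬¬Q)): Gödel ¬ of 1 = 0 (operand ≠ 0)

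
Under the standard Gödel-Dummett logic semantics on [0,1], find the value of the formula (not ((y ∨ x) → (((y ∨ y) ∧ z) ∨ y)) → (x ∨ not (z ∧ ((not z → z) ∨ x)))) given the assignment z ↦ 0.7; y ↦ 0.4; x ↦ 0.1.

(y ∨ x) = max(0.4, 0.1) = 0.4
(y ∨ y) = max(0.4, 0.4) = 0.4
((y ∨ y) ∧ z) = min(0.4, 0.7) = 0.4
(((y ∨ y) ∧ z) ∨ y) = max(0.4, 0.4) = 0.4
((y ∨ x) → (((y ∨ y) ∧ z) ∨ y)): 0.4 ≤ 0.4, so result = 1
not ((y ∨ x) → (((y ∨ y) ∧ z) ∨ y)): Gödel ¬ of 1 = 0 (operand ≠ 0)
not z: Gödel ¬ of 0.7 = 0 (operand ≠ 0)
(not z → z): 0 ≤ 0.7, so result = 1
((not z → z) ∨ x) = max(1, 0.1) = 1
(z ∧ ((not z → z) ∨ x)) = min(0.7, 1) = 0.7
not (z ∧ ((not z → z) ∨ x)): Gödel ¬ of 0.7 = 0 (operand ≠ 0)
(x ∨ not (z ∧ ((not z → z) ∨ x))) = max(0.1, 0) = 0.1
(not ((y ∨ x) → (((y ∨ y) ∧ z) ∨ y)) → (x ∨ not (z ∧ ((not z → z) ∨ x)))): 0 ≤ 0.1, so result = 1

1.00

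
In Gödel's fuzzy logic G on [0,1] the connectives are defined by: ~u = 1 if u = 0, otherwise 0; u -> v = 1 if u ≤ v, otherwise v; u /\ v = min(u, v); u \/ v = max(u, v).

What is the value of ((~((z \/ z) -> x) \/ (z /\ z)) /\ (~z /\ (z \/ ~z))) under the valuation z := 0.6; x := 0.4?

0.00

(z \/ z) = max(0.6, 0.6) = 0.6
((z \/ z) -> x): 0.6 > 0.4, so result = 0.4
~((z \/ z) -> x): Gödel ¬ of 0.4 = 0 (operand ≠ 0)
(z /\ z) = min(0.6, 0.6) = 0.6
(~((z \/ z) -> x) \/ (z /\ z)) = max(0, 0.6) = 0.6
~z: Gödel ¬ of 0.6 = 0 (operand ≠ 0)
~z: Gödel ¬ of 0.6 = 0 (operand ≠ 0)
(z \/ ~z) = max(0.6, 0) = 0.6
(~z /\ (z \/ ~z)) = min(0, 0.6) = 0
((~((z \/ z) -> x) \/ (z /\ z)) /\ (~z /\ (z \/ ~z))) = min(0.6, 0) = 0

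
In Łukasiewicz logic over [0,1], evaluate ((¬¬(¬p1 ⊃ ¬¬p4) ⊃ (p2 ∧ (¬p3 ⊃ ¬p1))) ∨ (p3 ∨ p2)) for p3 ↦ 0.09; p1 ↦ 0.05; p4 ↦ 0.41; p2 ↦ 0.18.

0.72

¬p1: Łukasiewicz ¬ gives 1 − 0.05 = 0.95
¬p4: Łukasiewicz ¬ gives 1 − 0.41 = 0.59
¬¬p4: Łukasiewicz ¬ gives 1 − 0.59 = 0.41
(¬p1 ⊃ ¬¬p4): min(1, 1 − 0.95 + 0.41) = 0.46
¬(¬p1 ⊃ ¬¬p4): Łukasiewicz ¬ gives 1 − 0.46 = 0.54
¬¬(¬p1 ⊃ ¬¬p4): Łukasiewicz ¬ gives 1 − 0.54 = 0.46
¬p3: Łukasiewicz ¬ gives 1 − 0.09 = 0.91
¬p1: Łukasiewicz ¬ gives 1 − 0.05 = 0.95
(¬p3 ⊃ ¬p1): min(1, 1 − 0.91 + 0.95) = 1
(p2 ∧ (¬p3 ⊃ ¬p1)) = min(0.18, 1) = 0.18
(¬¬(¬p1 ⊃ ¬¬p4) ⊃ (p2 ∧ (¬p3 ⊃ ¬p1))): min(1, 1 − 0.46 + 0.18) = 0.72
(p3 ∨ p2) = max(0.09, 0.18) = 0.18
((¬¬(¬p1 ⊃ ¬¬p4) ⊃ (p2 ∧ (¬p3 ⊃ ¬p1))) ∨ (p3 ∨ p2)) = max(0.72, 0.18) = 0.72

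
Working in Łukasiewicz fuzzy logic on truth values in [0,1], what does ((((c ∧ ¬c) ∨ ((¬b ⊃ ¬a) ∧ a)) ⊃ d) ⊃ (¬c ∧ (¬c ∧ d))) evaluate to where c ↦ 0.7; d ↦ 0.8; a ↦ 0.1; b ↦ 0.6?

0.30

¬c: Łukasiewicz ¬ gives 1 − 0.7 = 0.3
(c ∧ ¬c) = min(0.7, 0.3) = 0.3
¬b: Łukasiewicz ¬ gives 1 − 0.6 = 0.4
¬a: Łukasiewicz ¬ gives 1 − 0.1 = 0.9
(¬b ⊃ ¬a): min(1, 1 − 0.4 + 0.9) = 1
((¬b ⊃ ¬a) ∧ a) = min(1, 0.1) = 0.1
((c ∧ ¬c) ∨ ((¬b ⊃ ¬a) ∧ a)) = max(0.3, 0.1) = 0.3
(((c ∧ ¬c) ∨ ((¬b ⊃ ¬a) ∧ a)) ⊃ d): min(1, 1 − 0.3 + 0.8) = 1
¬c: Łukasiewicz ¬ gives 1 − 0.7 = 0.3
¬c: Łukasiewicz ¬ gives 1 − 0.7 = 0.3
(¬c ∧ d) = min(0.3, 0.8) = 0.3
(¬c ∧ (¬c ∧ d)) = min(0.3, 0.3) = 0.3
((((c ∧ ¬c) ∨ ((¬b ⊃ ¬a) ∧ a)) ⊃ d) ⊃ (¬c ∧ (¬c ∧ d))): min(1, 1 − 1 + 0.3) = 0.3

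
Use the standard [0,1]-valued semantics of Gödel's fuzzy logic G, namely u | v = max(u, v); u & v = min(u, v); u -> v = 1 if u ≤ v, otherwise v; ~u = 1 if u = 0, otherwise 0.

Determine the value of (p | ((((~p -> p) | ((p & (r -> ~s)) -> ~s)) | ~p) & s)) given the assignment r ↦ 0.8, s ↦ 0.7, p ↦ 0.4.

0.70

~p: Gödel ¬ of 0.4 = 0 (operand ≠ 0)
(~p -> p): 0 ≤ 0.4, so result = 1
~s: Gödel ¬ of 0.7 = 0 (operand ≠ 0)
(r -> ~s): 0.8 > 0, so result = 0
(p & (r -> ~s)) = min(0.4, 0) = 0
~s: Gödel ¬ of 0.7 = 0 (operand ≠ 0)
((p & (r -> ~s)) -> ~s): 0 ≤ 0, so result = 1
((~p -> p) | ((p & (r -> ~s)) -> ~s)) = max(1, 1) = 1
~p: Gödel ¬ of 0.4 = 0 (operand ≠ 0)
(((~p -> p) | ((p & (r -> ~s)) -> ~s)) | ~p) = max(1, 0) = 1
((((~p -> p) | ((p & (r -> ~s)) -> ~s)) | ~p) & s) = min(1, 0.7) = 0.7
(p | ((((~p -> p) | ((p & (r -> ~s)) -> ~s)) | ~p) & s)) = max(0.4, 0.7) = 0.7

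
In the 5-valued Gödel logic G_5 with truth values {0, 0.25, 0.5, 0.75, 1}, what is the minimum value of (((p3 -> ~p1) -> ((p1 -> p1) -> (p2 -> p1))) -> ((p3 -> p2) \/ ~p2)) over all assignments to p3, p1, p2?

The minimum is attained at p3 = 0.5, p1 = 0.25, p2 = 0.25:
  ~p1: Gödel ¬ of 0.25 = 0 (operand ≠ 0)
  (p3 -> ~p1): 0.5 > 0, so result = 0
  (p1 -> p1): 0.25 ≤ 0.25, so result = 1
  (p2 -> p1): 0.25 ≤ 0.25, so result = 1
  ((p1 -> p1) -> (p2 -> p1)): 1 ≤ 1, so result = 1
  ((p3 -> ~p1) -> ((p1 -> p1) -> (p2 -> p1))): 0 ≤ 1, so result = 1
  (p3 -> p2): 0.5 > 0.25, so result = 0.25
  ~p2: Gödel ¬ of 0.25 = 0 (operand ≠ 0)
  ((p3 -> p2) \/ ~p2) = max(0.25, 0) = 0.25
  (((p3 -> ~p1) -> ((p1 -> p1) -> (p2 -> p1))) -> ((p3 -> p2) \/ ~p2)): 1 > 0.25, so result = 0.25
Checking all 125 assignments confirms none give a value below 0.25.

0.25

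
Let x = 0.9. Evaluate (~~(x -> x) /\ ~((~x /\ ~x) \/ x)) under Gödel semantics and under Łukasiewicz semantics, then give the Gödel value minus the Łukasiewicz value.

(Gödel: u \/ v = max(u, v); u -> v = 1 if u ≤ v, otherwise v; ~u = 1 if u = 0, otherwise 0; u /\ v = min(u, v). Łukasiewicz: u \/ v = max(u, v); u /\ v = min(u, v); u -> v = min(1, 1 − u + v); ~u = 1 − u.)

Gödel evaluation:
  (x -> x): 0.9 ≤ 0.9, so result = 1
  ~(x -> x): Gödel ¬ of 1 = 0 (operand ≠ 0)
  ~~(x -> x): Gödel ¬ of 0 = 1 (operand is 0)
  ~x: Gödel ¬ of 0.9 = 0 (operand ≠ 0)
  ~x: Gödel ¬ of 0.9 = 0 (operand ≠ 0)
  (~x /\ ~x) = min(0, 0) = 0
  ((~x /\ ~x) \/ x) = max(0, 0.9) = 0.9
  ~((~x /\ ~x) \/ x): Gödel ¬ of 0.9 = 0 (operand ≠ 0)
  (~~(x -> x) /\ ~((~x /\ ~x) \/ x)) = min(1, 0) = 0
  Gödel value = 0
Łukasiewicz evaluation:
  (x -> x): min(1, 1 − 0.9 + 0.9) = 1
  ~(x -> x): Łukasiewicz ¬ gives 1 − 1 = 0
  ~~(x -> x): Łukasiewicz ¬ gives 1 − 0 = 1
  ~x: Łukasiewicz ¬ gives 1 − 0.9 = 0.1
  ~x: Łukasiewicz ¬ gives 1 − 0.9 = 0.1
  (~x /\ ~x) = min(0.1, 0.1) = 0.1
  ((~x /\ ~x) \/ x) = max(0.1, 0.9) = 0.9
  ~((~x /\ ~x) \/ x): Łukasiewicz ¬ gives 1 − 0.9 = 0.1
  (~~(x -> x) /\ ~((~x /\ ~x) \/ x)) = min(1, 0.1) = 0.1
  Łukasiewicz value = 0.1
Difference: 0 − 0.1 = -0.10

-0.10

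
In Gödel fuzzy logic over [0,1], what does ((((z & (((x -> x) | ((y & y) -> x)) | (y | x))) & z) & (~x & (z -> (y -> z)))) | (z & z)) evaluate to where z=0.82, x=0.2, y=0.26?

0.82

(x -> x): 0.2 ≤ 0.2, so result = 1
(y & y) = min(0.26, 0.26) = 0.26
((y & y) -> x): 0.26 > 0.2, so result = 0.2
((x -> x) | ((y & y) -> x)) = max(1, 0.2) = 1
(y | x) = max(0.26, 0.2) = 0.26
(((x -> x) | ((y & y) -> x)) | (y | x)) = max(1, 0.26) = 1
(z & (((x -> x) | ((y & y) -> x)) | (y | x))) = min(0.82, 1) = 0.82
((z & (((x -> x) | ((y & y) -> x)) | (y | x))) & z) = min(0.82, 0.82) = 0.82
~x: Gödel ¬ of 0.2 = 0 (operand ≠ 0)
(y -> z): 0.26 ≤ 0.82, so result = 1
(z -> (y -> z)): 0.82 ≤ 1, so result = 1
(~x & (z -> (y -> z))) = min(0, 1) = 0
(((z & (((x -> x) | ((y & y) -> x)) | (y | x))) & z) & (~x & (z -> (y -> z)))) = min(0.82, 0) = 0
(z & z) = min(0.82, 0.82) = 0.82
((((z & (((x -> x) | ((y & y) -> x)) | (y | x))) & z) & (~x & (z -> (y -> z)))) | (z & z)) = max(0, 0.82) = 0.82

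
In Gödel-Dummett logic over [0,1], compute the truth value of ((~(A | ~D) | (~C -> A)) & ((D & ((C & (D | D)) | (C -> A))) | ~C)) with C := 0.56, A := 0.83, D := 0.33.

0.33

~D: Gödel ¬ of 0.33 = 0 (operand ≠ 0)
(A | ~D) = max(0.83, 0) = 0.83
~(A | ~D): Gödel ¬ of 0.83 = 0 (operand ≠ 0)
~C: Gödel ¬ of 0.56 = 0 (operand ≠ 0)
(~C -> A): 0 ≤ 0.83, so result = 1
(~(A | ~D) | (~C -> A)) = max(0, 1) = 1
(D | D) = max(0.33, 0.33) = 0.33
(C & (D | D)) = min(0.56, 0.33) = 0.33
(C -> A): 0.56 ≤ 0.83, so result = 1
((C & (D | D)) | (C -> A)) = max(0.33, 1) = 1
(D & ((C & (D | D)) | (C -> A))) = min(0.33, 1) = 0.33
~C: Gödel ¬ of 0.56 = 0 (operand ≠ 0)
((D & ((C & (D | D)) | (C -> A))) | ~C) = max(0.33, 0) = 0.33
((~(A | ~D) | (~C -> A)) & ((D & ((C & (D | D)) | (C -> A))) | ~C)) = min(1, 0.33) = 0.33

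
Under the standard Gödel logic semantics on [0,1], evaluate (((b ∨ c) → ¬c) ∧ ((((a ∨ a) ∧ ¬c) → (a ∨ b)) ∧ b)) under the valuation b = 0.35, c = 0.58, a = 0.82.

(b ∨ c) = max(0.35, 0.58) = 0.58
¬c: Gödel ¬ of 0.58 = 0 (operand ≠ 0)
((b ∨ c) → ¬c): 0.58 > 0, so result = 0
(a ∨ a) = max(0.82, 0.82) = 0.82
¬c: Gödel ¬ of 0.58 = 0 (operand ≠ 0)
((a ∨ a) ∧ ¬c) = min(0.82, 0) = 0
(a ∨ b) = max(0.82, 0.35) = 0.82
(((a ∨ a) ∧ ¬c) → (a ∨ b)): 0 ≤ 0.82, so result = 1
((((a ∨ a) ∧ ¬c) → (a ∨ b)) ∧ b) = min(1, 0.35) = 0.35
(((b ∨ c) → ¬c) ∧ ((((a ∨ a) ∧ ¬c) → (a ∨ b)) ∧ b)) = min(0, 0.35) = 0

0.00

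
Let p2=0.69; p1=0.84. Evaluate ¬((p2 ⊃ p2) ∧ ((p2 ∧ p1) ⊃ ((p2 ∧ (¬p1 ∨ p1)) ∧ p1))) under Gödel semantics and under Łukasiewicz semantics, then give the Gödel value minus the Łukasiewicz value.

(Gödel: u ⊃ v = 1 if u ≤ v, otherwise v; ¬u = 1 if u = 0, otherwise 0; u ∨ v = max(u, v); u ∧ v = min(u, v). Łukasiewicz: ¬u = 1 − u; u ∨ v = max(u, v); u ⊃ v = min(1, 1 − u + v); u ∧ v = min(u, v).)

Gödel evaluation:
  (p2 ⊃ p2): 0.69 ≤ 0.69, so result = 1
  (p2 ∧ p1) = min(0.69, 0.84) = 0.69
  ¬p1: Gödel ¬ of 0.84 = 0 (operand ≠ 0)
  (¬p1 ∨ p1) = max(0, 0.84) = 0.84
  (p2 ∧ (¬p1 ∨ p1)) = min(0.69, 0.84) = 0.69
  ((p2 ∧ (¬p1 ∨ p1)) ∧ p1) = min(0.69, 0.84) = 0.69
  ((p2 ∧ p1) ⊃ ((p2 ∧ (¬p1 ∨ p1)) ∧ p1)): 0.69 ≤ 0.69, so result = 1
  ((p2 ⊃ p2) ∧ ((p2 ∧ p1) ⊃ ((p2 ∧ (¬p1 ∨ p1)) ∧ p1))) = min(1, 1) = 1
  ¬((p2 ⊃ p2) ∧ ((p2 ∧ p1) ⊃ ((p2 ∧ (¬p1 ∨ p1)) ∧ p1))): Gödel ¬ of 1 = 0 (operand ≠ 0)
  Gödel value = 0
Łukasiewicz evaluation:
  (p2 ⊃ p2): min(1, 1 − 0.69 + 0.69) = 1
  (p2 ∧ p1) = min(0.69, 0.84) = 0.69
  ¬p1: Łukasiewicz ¬ gives 1 − 0.84 = 0.16
  (¬p1 ∨ p1) = max(0.16, 0.84) = 0.84
  (p2 ∧ (¬p1 ∨ p1)) = min(0.69, 0.84) = 0.69
  ((p2 ∧ (¬p1 ∨ p1)) ∧ p1) = min(0.69, 0.84) = 0.69
  ((p2 ∧ p1) ⊃ ((p2 ∧ (¬p1 ∨ p1)) ∧ p1)): min(1, 1 − 0.69 + 0.69) = 1
  ((p2 ⊃ p2) ∧ ((p2 ∧ p1) ⊃ ((p2 ∧ (¬p1 ∨ p1)) ∧ p1))) = min(1, 1) = 1
  ¬((p2 ⊃ p2) ∧ ((p2 ∧ p1) ⊃ ((p2 ∧ (¬p1 ∨ p1)) ∧ p1))): Łukasiewicz ¬ gives 1 − 1 = 0
  Łukasiewicz value = 0
Difference: 0 − 0 = 0.00

0.00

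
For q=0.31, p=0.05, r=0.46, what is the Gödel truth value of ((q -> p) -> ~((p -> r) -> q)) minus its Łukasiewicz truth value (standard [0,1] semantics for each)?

Gödel evaluation:
  (q -> p): 0.31 > 0.05, so result = 0.05
  (p -> r): 0.05 ≤ 0.46, so result = 1
  ((p -> r) -> q): 1 > 0.31, so result = 0.31
  ~((p -> r) -> q): Gödel ¬ of 0.31 = 0 (operand ≠ 0)
  ((q -> p) -> ~((p -> r) -> q)): 0.05 > 0, so result = 0
  Gödel value = 0
Łukasiewicz evaluation:
  (q -> p): min(1, 1 − 0.31 + 0.05) = 0.74
  (p -> r): min(1, 1 − 0.05 + 0.46) = 1
  ((p -> r) -> q): min(1, 1 − 1 + 0.31) = 0.31
  ~((p -> r) -> q): Łukasiewicz ¬ gives 1 − 0.31 = 0.69
  ((q -> p) -> ~((p -> r) -> q)): min(1, 1 − 0.74 + 0.69) = 0.95
  Łukasiewicz value = 0.95
Difference: 0 − 0.95 = -0.95

-0.95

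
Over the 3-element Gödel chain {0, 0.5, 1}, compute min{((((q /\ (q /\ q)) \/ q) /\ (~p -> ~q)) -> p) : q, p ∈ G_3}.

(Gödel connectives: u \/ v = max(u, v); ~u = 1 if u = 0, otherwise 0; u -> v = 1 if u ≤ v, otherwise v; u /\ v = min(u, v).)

0.50

The minimum is attained at q = 1, p = 0.5:
  (q /\ q) = min(1, 1) = 1
  (q /\ (q /\ q)) = min(1, 1) = 1
  ((q /\ (q /\ q)) \/ q) = max(1, 1) = 1
  ~p: Gödel ¬ of 0.5 = 0 (operand ≠ 0)
  ~q: Gödel ¬ of 1 = 0 (operand ≠ 0)
  (~p -> ~q): 0 ≤ 0, so result = 1
  (((q /\ (q /\ q)) \/ q) /\ (~p -> ~q)) = min(1, 1) = 1
  ((((q /\ (q /\ q)) \/ q) /\ (~p -> ~q)) -> p): 1 > 0.5, so result = 0.5
Checking all 9 assignments confirms none give a value below 0.50.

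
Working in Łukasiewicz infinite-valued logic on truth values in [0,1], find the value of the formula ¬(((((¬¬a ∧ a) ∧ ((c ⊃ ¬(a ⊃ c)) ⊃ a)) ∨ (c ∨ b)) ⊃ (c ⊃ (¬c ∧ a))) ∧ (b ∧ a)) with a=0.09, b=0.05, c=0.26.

0.95

¬a: Łukasiewicz ¬ gives 1 − 0.09 = 0.91
¬¬a: Łukasiewicz ¬ gives 1 − 0.91 = 0.09
(¬¬a ∧ a) = min(0.09, 0.09) = 0.09
(a ⊃ c): min(1, 1 − 0.09 + 0.26) = 1
¬(a ⊃ c): Łukasiewicz ¬ gives 1 − 1 = 0
(c ⊃ ¬(a ⊃ c)): min(1, 1 − 0.26 + 0) = 0.74
((c ⊃ ¬(a ⊃ c)) ⊃ a): min(1, 1 − 0.74 + 0.09) = 0.35
((¬¬a ∧ a) ∧ ((c ⊃ ¬(a ⊃ c)) ⊃ a)) = min(0.09, 0.35) = 0.09
(c ∨ b) = max(0.26, 0.05) = 0.26
(((¬¬a ∧ a) ∧ ((c ⊃ ¬(a ⊃ c)) ⊃ a)) ∨ (c ∨ b)) = max(0.09, 0.26) = 0.26
¬c: Łukasiewicz ¬ gives 1 − 0.26 = 0.74
(¬c ∧ a) = min(0.74, 0.09) = 0.09
(c ⊃ (¬c ∧ a)): min(1, 1 − 0.26 + 0.09) = 0.83
((((¬¬a ∧ a) ∧ ((c ⊃ ¬(a ⊃ c)) ⊃ a)) ∨ (c ∨ b)) ⊃ (c ⊃ (¬c ∧ a))): min(1, 1 − 0.26 + 0.83) = 1
(b ∧ a) = min(0.05, 0.09) = 0.05
(((((¬¬a ∧ a) ∧ ((c ⊃ ¬(a ⊃ c)) ⊃ a)) ∨ (c ∨ b)) ⊃ (c ⊃ (¬c ∧ a))) ∧ (b ∧ a)) = min(1, 0.05) = 0.05
¬(((((¬¬a ∧ a) ∧ ((c ⊃ ¬(a ⊃ c)) ⊃ a)) ∨ (c ∨ b)) ⊃ (c ⊃ (¬c ∧ a))) ∧ (b ∧ a)): Łukasiewicz ¬ gives 1 − 0.05 = 0.95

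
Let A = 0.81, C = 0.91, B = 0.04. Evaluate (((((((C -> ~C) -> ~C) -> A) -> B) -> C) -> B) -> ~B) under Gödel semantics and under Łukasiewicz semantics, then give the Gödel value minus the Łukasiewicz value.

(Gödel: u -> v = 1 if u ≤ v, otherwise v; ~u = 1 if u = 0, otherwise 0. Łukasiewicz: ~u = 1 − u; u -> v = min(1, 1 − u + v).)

Gödel evaluation:
  ~C: Gödel ¬ of 0.91 = 0 (operand ≠ 0)
  (C -> ~C): 0.91 > 0, so result = 0
  ~C: Gödel ¬ of 0.91 = 0 (operand ≠ 0)
  ((C -> ~C) -> ~C): 0 ≤ 0, so result = 1
  (((C -> ~C) -> ~C) -> A): 1 > 0.81, so result = 0.81
  ((((C -> ~C) -> ~C) -> A) -> B): 0.81 > 0.04, so result = 0.04
  (((((C -> ~C) -> ~C) -> A) -> B) -> C): 0.04 ≤ 0.91, so result = 1
  ((((((C -> ~C) -> ~C) -> A) -> B) -> C) -> B): 1 > 0.04, so result = 0.04
  ~B: Gödel ¬ of 0.04 = 0 (operand ≠ 0)
  (((((((C -> ~C) -> ~C) -> A) -> B) -> C) -> B) -> ~B): 0.04 > 0, so result = 0
  Gödel value = 0
Łukasiewicz evaluation:
  ~C: Łukasiewicz ¬ gives 1 − 0.91 = 0.09
  (C -> ~C): min(1, 1 − 0.91 + 0.09) = 0.18
  ~C: Łukasiewicz ¬ gives 1 − 0.91 = 0.09
  ((C -> ~C) -> ~C): min(1, 1 − 0.18 + 0.09) = 0.91
  (((C -> ~C) -> ~C) -> A): min(1, 1 − 0.91 + 0.81) = 0.9
  ((((C -> ~C) -> ~C) -> A) -> B): min(1, 1 − 0.9 + 0.04) = 0.14
  (((((C -> ~C) -> ~C) -> A) -> B) -> C): min(1, 1 − 0.14 + 0.91) = 1
  ((((((C -> ~C) -> ~C) -> A) -> B) -> C) -> B): min(1, 1 − 1 + 0.04) = 0.04
  ~B: Łukasiewicz ¬ gives 1 − 0.04 = 0.96
  (((((((C -> ~C) -> ~C) -> A) -> B) -> C) -> B) -> ~B): min(1, 1 − 0.04 + 0.96) = 1
  Łukasiewicz value = 1
Difference: 0 − 1 = -1.00

-1.00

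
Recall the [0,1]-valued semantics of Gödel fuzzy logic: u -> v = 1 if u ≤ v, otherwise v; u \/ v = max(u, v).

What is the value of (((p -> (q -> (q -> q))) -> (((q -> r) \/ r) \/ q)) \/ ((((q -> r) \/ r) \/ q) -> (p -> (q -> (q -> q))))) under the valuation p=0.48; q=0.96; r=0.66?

1.00

(q -> q): 0.96 ≤ 0.96, so result = 1
(q -> (q -> q)): 0.96 ≤ 1, so result = 1
(p -> (q -> (q -> q))): 0.48 ≤ 1, so result = 1
(q -> r): 0.96 > 0.66, so result = 0.66
((q -> r) \/ r) = max(0.66, 0.66) = 0.66
(((q -> r) \/ r) \/ q) = max(0.66, 0.96) = 0.96
((p -> (q -> (q -> q))) -> (((q -> r) \/ r) \/ q)): 1 > 0.96, so result = 0.96
(q -> r): 0.96 > 0.66, so result = 0.66
((q -> r) \/ r) = max(0.66, 0.66) = 0.66
(((q -> r) \/ r) \/ q) = max(0.66, 0.96) = 0.96
(q -> q): 0.96 ≤ 0.96, so result = 1
(q -> (q -> q)): 0.96 ≤ 1, so result = 1
(p -> (q -> (q -> q))): 0.48 ≤ 1, so result = 1
((((q -> r) \/ r) \/ q) -> (p -> (q -> (q -> q)))): 0.96 ≤ 1, so result = 1
(((p -> (q -> (q -> q))) -> (((q -> r) \/ r) \/ q)) \/ ((((q -> r) \/ r) \/ q) -> (p -> (q -> (q -> q))))) = max(0.96, 1) = 1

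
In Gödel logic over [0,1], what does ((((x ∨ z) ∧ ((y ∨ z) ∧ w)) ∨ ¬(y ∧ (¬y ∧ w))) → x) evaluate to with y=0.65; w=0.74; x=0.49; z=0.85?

0.49

(x ∨ z) = max(0.49, 0.85) = 0.85
(y ∨ z) = max(0.65, 0.85) = 0.85
((y ∨ z) ∧ w) = min(0.85, 0.74) = 0.74
((x ∨ z) ∧ ((y ∨ z) ∧ w)) = min(0.85, 0.74) = 0.74
¬y: Gödel ¬ of 0.65 = 0 (operand ≠ 0)
(¬y ∧ w) = min(0, 0.74) = 0
(y ∧ (¬y ∧ w)) = min(0.65, 0) = 0
¬(y ∧ (¬y ∧ w)): Gödel ¬ of 0 = 1 (operand is 0)
(((x ∨ z) ∧ ((y ∨ z) ∧ w)) ∨ ¬(y ∧ (¬y ∧ w))) = max(0.74, 1) = 1
((((x ∨ z) ∧ ((y ∨ z) ∧ w)) ∨ ¬(y ∧ (¬y ∧ w))) → x): 1 > 0.49, so result = 0.49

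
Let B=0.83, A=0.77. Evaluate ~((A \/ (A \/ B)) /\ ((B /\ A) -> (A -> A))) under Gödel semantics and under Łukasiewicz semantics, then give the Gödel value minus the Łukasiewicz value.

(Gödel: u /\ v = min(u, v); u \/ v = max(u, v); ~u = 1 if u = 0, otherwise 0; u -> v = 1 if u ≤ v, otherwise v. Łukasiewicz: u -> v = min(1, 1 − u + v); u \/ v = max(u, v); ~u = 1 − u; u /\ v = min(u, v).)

Gödel evaluation:
  (A \/ B) = max(0.77, 0.83) = 0.83
  (A \/ (A \/ B)) = max(0.77, 0.83) = 0.83
  (B /\ A) = min(0.83, 0.77) = 0.77
  (A -> A): 0.77 ≤ 0.77, so result = 1
  ((B /\ A) -> (A -> A)): 0.77 ≤ 1, so result = 1
  ((A \/ (A \/ B)) /\ ((B /\ A) -> (A -> A))) = min(0.83, 1) = 0.83
  ~((A \/ (A \/ B)) /\ ((B /\ A) -> (A -> A))): Gödel ¬ of 0.83 = 0 (operand ≠ 0)
  Gödel value = 0
Łukasiewicz evaluation:
  (A \/ B) = max(0.77, 0.83) = 0.83
  (A \/ (A \/ B)) = max(0.77, 0.83) = 0.83
  (B /\ A) = min(0.83, 0.77) = 0.77
  (A -> A): min(1, 1 − 0.77 + 0.77) = 1
  ((B /\ A) -> (A -> A)): min(1, 1 − 0.77 + 1) = 1
  ((A \/ (A \/ B)) /\ ((B /\ A) -> (A -> A))) = min(0.83, 1) = 0.83
  ~((A \/ (A \/ B)) /\ ((B /\ A) -> (A -> A))): Łukasiewicz ¬ gives 1 − 0.83 = 0.17
  Łukasiewicz value = 0.17
Difference: 0 − 0.17 = -0.17

-0.17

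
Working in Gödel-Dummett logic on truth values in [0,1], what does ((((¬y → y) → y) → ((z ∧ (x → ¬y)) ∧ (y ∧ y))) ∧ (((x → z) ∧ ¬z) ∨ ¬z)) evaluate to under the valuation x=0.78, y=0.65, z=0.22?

0.00

¬y: Gödel ¬ of 0.65 = 0 (operand ≠ 0)
(¬y → y): 0 ≤ 0.65, so result = 1
((¬y → y) → y): 1 > 0.65, so result = 0.65
¬y: Gödel ¬ of 0.65 = 0 (operand ≠ 0)
(x → ¬y): 0.78 > 0, so result = 0
(z ∧ (x → ¬y)) = min(0.22, 0) = 0
(y ∧ y) = min(0.65, 0.65) = 0.65
((z ∧ (x → ¬y)) ∧ (y ∧ y)) = min(0, 0.65) = 0
(((¬y → y) → y) → ((z ∧ (x → ¬y)) ∧ (y ∧ y))): 0.65 > 0, so result = 0
(x → z): 0.78 > 0.22, so result = 0.22
¬z: Gödel ¬ of 0.22 = 0 (operand ≠ 0)
((x → z) ∧ ¬z) = min(0.22, 0) = 0
¬z: Gödel ¬ of 0.22 = 0 (operand ≠ 0)
(((x → z) ∧ ¬z) ∨ ¬z) = max(0, 0) = 0
((((¬y → y) → y) → ((z ∧ (x → ¬y)) ∧ (y ∧ y))) ∧ (((x → z) ∧ ¬z) ∨ ¬z)) = min(0, 0) = 0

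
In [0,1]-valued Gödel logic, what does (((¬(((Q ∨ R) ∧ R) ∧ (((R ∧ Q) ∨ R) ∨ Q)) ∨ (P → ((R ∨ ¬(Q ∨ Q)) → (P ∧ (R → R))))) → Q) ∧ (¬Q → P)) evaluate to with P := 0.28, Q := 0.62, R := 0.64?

(Q ∨ R) = max(0.62, 0.64) = 0.64
((Q ∨ R) ∧ R) = min(0.64, 0.64) = 0.64
(R ∧ Q) = min(0.64, 0.62) = 0.62
((R ∧ Q) ∨ R) = max(0.62, 0.64) = 0.64
(((R ∧ Q) ∨ R) ∨ Q) = max(0.64, 0.62) = 0.64
(((Q ∨ R) ∧ R) ∧ (((R ∧ Q) ∨ R) ∨ Q)) = min(0.64, 0.64) = 0.64
¬(((Q ∨ R) ∧ R) ∧ (((R ∧ Q) ∨ R) ∨ Q)): Gödel ¬ of 0.64 = 0 (operand ≠ 0)
(Q ∨ Q) = max(0.62, 0.62) = 0.62
¬(Q ∨ Q): Gödel ¬ of 0.62 = 0 (operand ≠ 0)
(R ∨ ¬(Q ∨ Q)) = max(0.64, 0) = 0.64
(R → R): 0.64 ≤ 0.64, so result = 1
(P ∧ (R → R)) = min(0.28, 1) = 0.28
((R ∨ ¬(Q ∨ Q)) → (P ∧ (R → R))): 0.64 > 0.28, so result = 0.28
(P → ((R ∨ ¬(Q ∨ Q)) → (P ∧ (R → R)))): 0.28 ≤ 0.28, so result = 1
(¬(((Q ∨ R) ∧ R) ∧ (((R ∧ Q) ∨ R) ∨ Q)) ∨ (P → ((R ∨ ¬(Q ∨ Q)) → (P ∧ (R → R))))) = max(0, 1) = 1
((¬(((Q ∨ R) ∧ R) ∧ (((R ∧ Q) ∨ R) ∨ Q)) ∨ (P → ((R ∨ ¬(Q ∨ Q)) → (P ∧ (R → R))))) → Q): 1 > 0.62, so result = 0.62
¬Q: Gödel ¬ of 0.62 = 0 (operand ≠ 0)
(¬Q → P): 0 ≤ 0.28, so result = 1
(((¬(((Q ∨ R) ∧ R) ∧ (((R ∧ Q) ∨ R) ∨ Q)) ∨ (P → ((R ∨ ¬(Q ∨ Q)) → (P ∧ (R → R))))) → Q) ∧ (¬Q → P)) = min(0.62, 1) = 0.62

0.62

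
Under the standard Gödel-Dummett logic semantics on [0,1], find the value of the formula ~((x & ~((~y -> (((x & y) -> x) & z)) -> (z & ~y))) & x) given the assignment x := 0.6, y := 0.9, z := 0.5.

0.00

~y: Gödel ¬ of 0.9 = 0 (operand ≠ 0)
(x & y) = min(0.6, 0.9) = 0.6
((x & y) -> x): 0.6 ≤ 0.6, so result = 1
(((x & y) -> x) & z) = min(1, 0.5) = 0.5
(~y -> (((x & y) -> x) & z)): 0 ≤ 0.5, so result = 1
~y: Gödel ¬ of 0.9 = 0 (operand ≠ 0)
(z & ~y) = min(0.5, 0) = 0
((~y -> (((x & y) -> x) & z)) -> (z & ~y)): 1 > 0, so result = 0
~((~y -> (((x & y) -> x) & z)) -> (z & ~y)): Gödel ¬ of 0 = 1 (operand is 0)
(x & ~((~y -> (((x & y) -> x) & z)) -> (z & ~y))) = min(0.6, 1) = 0.6
((x & ~((~y -> (((x & y) -> x) & z)) -> (z & ~y))) & x) = min(0.6, 0.6) = 0.6
~((x & ~((~y -> (((x & y) -> x) & z)) -> (z & ~y))) & x): Gödel ¬ of 0.6 = 0 (operand ≠ 0)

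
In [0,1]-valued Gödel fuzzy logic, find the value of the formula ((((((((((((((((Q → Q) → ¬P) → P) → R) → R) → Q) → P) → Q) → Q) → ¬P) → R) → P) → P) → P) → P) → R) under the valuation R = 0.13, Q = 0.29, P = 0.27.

0.13

(Q → Q): 0.29 ≤ 0.29, so result = 1
¬P: Gödel ¬ of 0.27 = 0 (operand ≠ 0)
((Q → Q) → ¬P): 1 > 0, so result = 0
(((Q → Q) → ¬P) → P): 0 ≤ 0.27, so result = 1
((((Q → Q) → ¬P) → P) → R): 1 > 0.13, so result = 0.13
(((((Q → Q) → ¬P) → P) → R) → R): 0.13 ≤ 0.13, so result = 1
((((((Q → Q) → ¬P) → P) → R) → R) → Q): 1 > 0.29, so result = 0.29
(((((((Q → Q) → ¬P) → P) → R) → R) → Q) → P): 0.29 > 0.27, so result = 0.27
((((((((Q → Q) → ¬P) → P) → R) → R) → Q) → P) → Q): 0.27 ≤ 0.29, so result = 1
(((((((((Q → Q) → ¬P) → P) → R) → R) → Q) → P) → Q) → Q): 1 > 0.29, so result = 0.29
¬P: Gödel ¬ of 0.27 = 0 (operand ≠ 0)
((((((((((Q → Q) → ¬P) → P) → R) → R) → Q) → P) → Q) → Q) → ¬P): 0.29 > 0, so result = 0
(((((((((((Q → Q) → ¬P) → P) → R) → R) → Q) → P) → Q) → Q) → ¬P) → R): 0 ≤ 0.13, so result = 1
((((((((((((Q → Q) → ¬P) → P) → R) → R) → Q) → P) → Q) → Q) → ¬P) → R) → P): 1 > 0.27, so result = 0.27
(((((((((((((Q → Q) → ¬P) → P) → R) → R) → Q) → P) → Q) → Q) → ¬P) → R) → P) → P): 0.27 ≤ 0.27, so result = 1
((((((((((((((Q → Q) → ¬P) → P) → R) → R) → Q) → P) → Q) → Q) → ¬P) → R) → P) → P) → P): 1 > 0.27, so result = 0.27
(((((((((((((((Q → Q) → ¬P) → P) → R) → R) → Q) → P) → Q) → Q) → ¬P) → R) → P) → P) → P) → P): 0.27 ≤ 0.27, so result = 1
((((((((((((((((Q → Q) → ¬P) → P) → R) → R) → Q) → P) → Q) → Q) → ¬P) → R) → P) → P) → P) → P) → R): 1 > 0.13, so result = 0.13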